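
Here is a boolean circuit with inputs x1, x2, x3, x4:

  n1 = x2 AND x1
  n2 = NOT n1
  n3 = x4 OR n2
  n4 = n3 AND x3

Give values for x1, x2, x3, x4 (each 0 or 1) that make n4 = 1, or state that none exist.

x1=0, x2=1, x3=1, x4=1

n4 = n3 AND x3 must be 1, so both n3 = 1 and x3 = 1.
n3 = x4 OR n2 must be 1, so at least one of x4, n2 is 1.
Check with x1=0, x2=1, x3=1, x4=1:
n1 = x2 AND x1 = 1 AND 0 = 0
n2 = NOT n1 = NOT 0 = 1
n3 = x4 OR n2 = 1 OR 1 = 1
n4 = n3 AND x3 = 1 AND 1 = 1
So n4 = 1 as required.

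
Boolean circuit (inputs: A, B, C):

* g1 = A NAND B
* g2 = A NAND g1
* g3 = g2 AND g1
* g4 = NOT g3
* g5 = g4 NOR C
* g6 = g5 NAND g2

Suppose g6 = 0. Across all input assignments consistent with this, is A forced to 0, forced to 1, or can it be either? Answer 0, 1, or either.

0

g6 = g5 NAND g2 must be 0, so both g5 = 1 and g2 = 1.
g5 = g4 NOR C must be 1, so both g4 = 0 and C = 0.
Every assignment with g6 = 0 has A = 0; there are 2 such assignment(s).
  A=0, B=0, C=0
  A=0, B=1, C=0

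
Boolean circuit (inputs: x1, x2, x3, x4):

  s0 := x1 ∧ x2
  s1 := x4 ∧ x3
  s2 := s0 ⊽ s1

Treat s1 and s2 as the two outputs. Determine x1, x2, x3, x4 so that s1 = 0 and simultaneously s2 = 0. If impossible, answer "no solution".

Check with x1=1, x2=1, x3=0, x4=0:
s0 = x1 ∧ x2 = 1 ∧ 1 = 1
s1 = x4 ∧ x3 = 0 ∧ 0 = 0
s2 = s0 ⊽ s1 = 1 ⊽ 0 = 0
So s1 = 0 and s2 = 0.

x1=1, x2=1, x3=0, x4=0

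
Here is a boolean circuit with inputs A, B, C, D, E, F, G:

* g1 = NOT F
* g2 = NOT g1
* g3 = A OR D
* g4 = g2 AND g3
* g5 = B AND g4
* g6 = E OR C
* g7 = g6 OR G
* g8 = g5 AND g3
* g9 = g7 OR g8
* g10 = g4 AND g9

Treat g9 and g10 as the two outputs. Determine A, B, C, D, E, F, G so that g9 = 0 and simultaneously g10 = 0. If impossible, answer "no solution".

Check with A=0 B=0 C=0 D=0 E=0 F=1 G=0:
g1 = NOT F = NOT 1 = 0
g2 = NOT g1 = NOT 0 = 1
g3 = A OR D = 0 OR 0 = 0
g4 = g2 AND g3 = 1 AND 0 = 0
g5 = B AND g4 = 0 AND 0 = 0
g6 = E OR C = 0 OR 0 = 0
g7 = g6 OR G = 0 OR 0 = 0
g8 = g5 AND g3 = 0 AND 0 = 0
g9 = g7 OR g8 = 0 OR 0 = 0
g10 = g4 AND g9 = 0 AND 0 = 0
So g9 = 0 and g10 = 0.

A=0 B=0 C=0 D=0 E=0 F=1 G=0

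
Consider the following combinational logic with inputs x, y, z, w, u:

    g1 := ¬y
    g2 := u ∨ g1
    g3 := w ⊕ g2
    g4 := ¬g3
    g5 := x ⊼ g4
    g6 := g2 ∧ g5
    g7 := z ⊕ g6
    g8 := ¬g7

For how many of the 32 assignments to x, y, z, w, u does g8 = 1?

16

g8 = ¬g7 must be 1, so g7 = 0.
g7 = z ⊕ g6 must be 0, so z and g6 are equal.
Enumerating the 32 input combinations, 16 give g8 = 1 and 16 give g8 = 0.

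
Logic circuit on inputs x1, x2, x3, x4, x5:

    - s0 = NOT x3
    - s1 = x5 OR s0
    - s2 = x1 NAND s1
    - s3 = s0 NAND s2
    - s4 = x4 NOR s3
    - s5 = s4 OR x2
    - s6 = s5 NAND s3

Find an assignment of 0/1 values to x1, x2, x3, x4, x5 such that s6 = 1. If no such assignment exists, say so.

x1=1, x2=0, x3=0, x4=0, x5=0

s6 = s5 NAND s3 must be 1, so at least one of s5, s3 is 0.
Check with x1=1, x2=0, x3=0, x4=0, x5=0:
s0 = NOT x3 = NOT 0 = 1
s1 = x5 OR s0 = 0 OR 1 = 1
s2 = x1 NAND s1 = 1 NAND 1 = 0
s3 = s0 NAND s2 = 1 NAND 0 = 1
s4 = x4 NOR s3 = 0 NOR 1 = 0
s5 = s4 OR x2 = 0 OR 0 = 0
s6 = s5 NAND s3 = 0 NAND 1 = 1
So s6 = 1 as required.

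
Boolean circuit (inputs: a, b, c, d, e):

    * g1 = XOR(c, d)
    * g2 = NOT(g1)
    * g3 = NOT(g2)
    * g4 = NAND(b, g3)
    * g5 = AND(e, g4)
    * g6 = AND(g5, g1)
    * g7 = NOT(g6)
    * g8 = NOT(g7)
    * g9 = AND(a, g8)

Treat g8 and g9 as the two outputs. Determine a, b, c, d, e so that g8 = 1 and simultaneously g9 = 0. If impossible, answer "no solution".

a=0, b=0, c=1, d=0, e=1

Check with a=0, b=0, c=1, d=0, e=1:
g1 = XOR(c, d) = XOR(1, 0) = 1
g2 = NOT(g1) = NOT 1 = 0
g3 = NOT(g2) = NOT 0 = 1
g4 = NAND(b, g3) = NAND(0, 1) = 1
g5 = AND(e, g4) = AND(1, 1) = 1
g6 = AND(g5, g1) = AND(1, 1) = 1
g7 = NOT(g6) = NOT 1 = 0
g8 = NOT(g7) = NOT 0 = 1
g9 = AND(a, g8) = AND(0, 1) = 0
So g8 = 1 and g9 = 0.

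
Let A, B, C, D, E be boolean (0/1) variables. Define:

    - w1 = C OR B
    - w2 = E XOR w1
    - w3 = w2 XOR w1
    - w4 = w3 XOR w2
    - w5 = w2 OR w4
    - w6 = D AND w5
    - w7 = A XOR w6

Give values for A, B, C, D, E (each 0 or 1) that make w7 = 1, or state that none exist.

A=0, B=1, C=1, D=1, E=1

Check with A=0, B=1, C=1, D=1, E=1:
w1 = C OR B = 1 OR 1 = 1
w2 = E XOR w1 = 1 XOR 1 = 0
w3 = w2 XOR w1 = 0 XOR 1 = 1
w4 = w3 XOR w2 = 1 XOR 0 = 1
w5 = w2 OR w4 = 0 OR 1 = 1
w6 = D AND w5 = 1 AND 1 = 1
w7 = A XOR w6 = 0 XOR 1 = 1
So w7 = 1 as required.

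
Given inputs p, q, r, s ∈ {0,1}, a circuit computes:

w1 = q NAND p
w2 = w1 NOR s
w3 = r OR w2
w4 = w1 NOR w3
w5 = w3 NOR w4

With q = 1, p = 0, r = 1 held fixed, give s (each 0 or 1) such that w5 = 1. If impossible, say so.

With q = 1, p = 0, r = 1 fixed, none of the 2 settings of s give w5 = 1.
For example, with s=1:
w1 = q NAND p = 1 NAND 0 = 1
w2 = w1 NOR s = 1 NOR 1 = 0
w3 = r OR w2 = 1 OR 0 = 1
w4 = w1 NOR w3 = 1 NOR 1 = 0
w5 = w3 NOR w4 = 1 NOR 0 = 0
giving w5 = 0 ≠ 1.

no solution exists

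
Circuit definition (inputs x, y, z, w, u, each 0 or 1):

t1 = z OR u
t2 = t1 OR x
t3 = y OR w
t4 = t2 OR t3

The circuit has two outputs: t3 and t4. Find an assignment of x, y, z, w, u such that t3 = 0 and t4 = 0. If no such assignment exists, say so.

x=0, y=0, z=0, w=0, u=0

Check with x=0, y=0, z=0, w=0, u=0:
t1 = z OR u = 0 OR 0 = 0
t2 = t1 OR x = 0 OR 0 = 0
t3 = y OR w = 0 OR 0 = 0
t4 = t2 OR t3 = 0 OR 0 = 0
So t3 = 0 and t4 = 0.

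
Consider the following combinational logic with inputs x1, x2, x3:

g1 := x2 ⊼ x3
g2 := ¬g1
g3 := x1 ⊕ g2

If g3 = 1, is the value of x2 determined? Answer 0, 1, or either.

Both values of x2 occur among assignments with g3 = 1:
  x2=0: x1=1, x2=0, x3=0
  x2=1: x1=0, x2=1, x3=1

either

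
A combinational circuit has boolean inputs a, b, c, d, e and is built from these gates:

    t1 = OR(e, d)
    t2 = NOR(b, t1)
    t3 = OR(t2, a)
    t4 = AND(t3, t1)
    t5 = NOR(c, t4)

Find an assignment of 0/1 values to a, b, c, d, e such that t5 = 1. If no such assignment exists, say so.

t5 = NOR(c, t4) must be 1, so both c = 0 and t4 = 0.
Check with a=0 b=1 c=0 d=1 e=0:
t1 = OR(e, d) = OR(0, 1) = 1
t2 = NOR(b, t1) = NOR(1, 1) = 0
t3 = OR(t2, a) = OR(0, 0) = 0
t4 = AND(t3, t1) = AND(0, 1) = 0
t5 = NOR(c, t4) = NOR(0, 0) = 1
So t5 = 1 as required.

a=0 b=1 c=0 d=1 e=0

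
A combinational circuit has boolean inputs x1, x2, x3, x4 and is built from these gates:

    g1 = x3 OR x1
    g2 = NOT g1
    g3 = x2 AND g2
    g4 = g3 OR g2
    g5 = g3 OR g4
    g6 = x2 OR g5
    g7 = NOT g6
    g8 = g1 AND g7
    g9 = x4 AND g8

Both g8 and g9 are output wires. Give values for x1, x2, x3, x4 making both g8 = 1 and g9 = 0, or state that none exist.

x1=1, x2=0, x3=1, x4=0

Check with x1=1, x2=0, x3=1, x4=0:
g1 = x3 OR x1 = 1 OR 1 = 1
g2 = NOT g1 = NOT 1 = 0
g3 = x2 AND g2 = 0 AND 0 = 0
g4 = g3 OR g2 = 0 OR 0 = 0
g5 = g3 OR g4 = 0 OR 0 = 0
g6 = x2 OR g5 = 0 OR 0 = 0
g7 = NOT g6 = NOT 0 = 1
g8 = g1 AND g7 = 1 AND 1 = 1
g9 = x4 AND g8 = 0 AND 1 = 0
So g8 = 1 and g9 = 0.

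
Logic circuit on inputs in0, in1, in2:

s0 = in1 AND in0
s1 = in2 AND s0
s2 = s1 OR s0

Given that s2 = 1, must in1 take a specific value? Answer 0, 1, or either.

1

s2 = s1 OR s0 must be 1, so at least one of s1, s0 is 1.
Every assignment with s2 = 1 has in1 = 1; there are 2 such assignment(s).
  in0=1, in1=1, in2=0
  in0=1, in1=1, in2=1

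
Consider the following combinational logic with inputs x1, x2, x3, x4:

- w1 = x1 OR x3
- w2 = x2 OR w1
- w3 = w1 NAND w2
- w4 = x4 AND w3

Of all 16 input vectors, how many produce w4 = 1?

w4 = x4 AND w3 must be 1, so both x4 = 1 and w3 = 1.
Enumerating the 16 input combinations, 2 give w4 = 1 and 14 give w4 = 0.

2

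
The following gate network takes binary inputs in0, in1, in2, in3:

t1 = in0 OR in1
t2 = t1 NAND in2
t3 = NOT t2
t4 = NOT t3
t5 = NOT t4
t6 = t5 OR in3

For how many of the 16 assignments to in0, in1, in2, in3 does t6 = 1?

11

t6 = t5 OR in3 must be 1, so at least one of t5, in3 is 1.
Enumerating the 16 input combinations, 11 give t6 = 1 and 5 give t6 = 0.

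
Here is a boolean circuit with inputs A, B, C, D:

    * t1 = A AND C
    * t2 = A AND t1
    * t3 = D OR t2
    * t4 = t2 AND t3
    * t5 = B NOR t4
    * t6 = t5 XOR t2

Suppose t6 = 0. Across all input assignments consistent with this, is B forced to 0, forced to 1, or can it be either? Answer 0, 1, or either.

t6 = t5 XOR t2 must be 0, so t5 and t2 are equal.
Every assignment with t6 = 0 has B = 1; there are 6 such assignment(s).

1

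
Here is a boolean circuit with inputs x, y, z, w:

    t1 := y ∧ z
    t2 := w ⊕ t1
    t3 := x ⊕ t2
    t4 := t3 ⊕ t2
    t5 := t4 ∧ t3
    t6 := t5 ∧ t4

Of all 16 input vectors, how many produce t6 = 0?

12

t6 = t5 ∧ t4 must be 0, so at least one of t5, t4 is 0.
Enumerating the 16 input combinations, 12 give t6 = 0 and 4 give t6 = 1.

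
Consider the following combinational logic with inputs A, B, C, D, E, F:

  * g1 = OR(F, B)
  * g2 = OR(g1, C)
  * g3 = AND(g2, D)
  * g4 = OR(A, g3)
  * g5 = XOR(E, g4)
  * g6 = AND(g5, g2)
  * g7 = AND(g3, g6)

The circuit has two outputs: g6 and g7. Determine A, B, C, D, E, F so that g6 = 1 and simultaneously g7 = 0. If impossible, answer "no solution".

Check with A=1, B=1, C=0, D=0, E=0, F=1:
g1 = OR(F, B) = OR(1, 1) = 1
g2 = OR(g1, C) = OR(1, 0) = 1
g3 = AND(g2, D) = AND(1, 0) = 0
g4 = OR(A, g3) = OR(1, 0) = 1
g5 = XOR(E, g4) = XOR(0, 1) = 1
g6 = AND(g5, g2) = AND(1, 1) = 1
g7 = AND(g3, g6) = AND(0, 1) = 0
So g6 = 1 and g7 = 0.

A=1, B=1, C=0, D=0, E=0, F=1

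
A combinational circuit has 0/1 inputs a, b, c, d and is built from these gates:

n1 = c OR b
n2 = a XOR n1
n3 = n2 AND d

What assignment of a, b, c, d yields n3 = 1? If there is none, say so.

Check with a=1 b=0 c=0 d=1:
n1 = c OR b = 0 OR 0 = 0
n2 = a XOR n1 = 1 XOR 0 = 1
n3 = n2 AND d = 1 AND 1 = 1
So n3 = 1 as required.

a=1 b=0 c=0 d=1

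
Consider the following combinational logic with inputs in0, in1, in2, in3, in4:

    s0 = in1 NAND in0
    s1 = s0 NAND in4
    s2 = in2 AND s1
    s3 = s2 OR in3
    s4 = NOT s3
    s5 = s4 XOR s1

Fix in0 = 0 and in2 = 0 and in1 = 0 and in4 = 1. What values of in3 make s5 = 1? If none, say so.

in3=0

Check with in0 = 0 and in2 = 0 and in1 = 0 and in4 = 1 and in3=0:
s0 = in1 NAND in0 = 0 NAND 0 = 1
s1 = s0 NAND in4 = 1 NAND 1 = 0
s2 = in2 AND s1 = 0 AND 0 = 0
s3 = s2 OR in3 = 0 OR 0 = 0
s4 = NOT s3 = NOT 0 = 1
s5 = s4 XOR s1 = 1 XOR 0 = 1
So s5 = 1.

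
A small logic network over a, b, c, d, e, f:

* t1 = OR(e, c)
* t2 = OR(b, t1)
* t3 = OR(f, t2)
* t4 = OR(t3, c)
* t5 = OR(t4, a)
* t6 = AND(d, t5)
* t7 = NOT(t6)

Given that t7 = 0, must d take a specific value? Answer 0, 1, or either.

1

t7 = NOT(t6) must be 0, so t6 = 1.
t6 = AND(d, t5) must be 1, so both d = 1 and t5 = 1.
Every assignment with t7 = 0 has d = 1; there are 31 such assignment(s).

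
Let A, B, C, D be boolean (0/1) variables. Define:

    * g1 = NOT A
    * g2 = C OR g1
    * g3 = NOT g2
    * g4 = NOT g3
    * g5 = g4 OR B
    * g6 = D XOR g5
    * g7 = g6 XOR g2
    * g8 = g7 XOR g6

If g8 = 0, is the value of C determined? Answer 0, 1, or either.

g8 = g7 XOR g6 must be 0, so g7 and g6 are equal.
Every assignment with g8 = 0 has C = 0; there are 4 such assignment(s).
  A=1, B=0, C=0, D=0
  A=1, B=0, C=0, D=1
  A=1, B=1, C=0, D=0
  A=1, B=1, C=0, D=1

0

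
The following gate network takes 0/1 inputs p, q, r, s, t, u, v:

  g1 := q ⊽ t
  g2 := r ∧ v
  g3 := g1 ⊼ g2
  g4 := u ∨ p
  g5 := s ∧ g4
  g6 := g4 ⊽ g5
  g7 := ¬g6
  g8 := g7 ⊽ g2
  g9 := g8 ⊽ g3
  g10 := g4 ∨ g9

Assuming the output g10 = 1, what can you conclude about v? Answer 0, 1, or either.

either

Both values of v occur among assignments with g10 = 1:
  v=0: p=0, q=0, r=0, s=0, t=0, u=1, v=0
  v=1: p=0, q=0, r=0, s=0, t=0, u=1, v=1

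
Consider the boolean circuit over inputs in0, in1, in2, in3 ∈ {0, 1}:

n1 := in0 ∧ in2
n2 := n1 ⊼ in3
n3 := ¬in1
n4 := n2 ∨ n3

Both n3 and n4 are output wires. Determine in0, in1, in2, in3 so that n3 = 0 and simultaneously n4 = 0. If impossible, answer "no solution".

Check with in0=1, in1=1, in2=1, in3=1:
n1 = in0 ∧ in2 = 1 ∧ 1 = 1
n2 = n1 ⊼ in3 = 1 ⊼ 1 = 0
n3 = ¬in1 = ¬1 = 0
n4 = n2 ∨ n3 = 0 ∨ 0 = 0
So n3 = 0 and n4 = 0.

in0=1, in1=1, in2=1, in3=1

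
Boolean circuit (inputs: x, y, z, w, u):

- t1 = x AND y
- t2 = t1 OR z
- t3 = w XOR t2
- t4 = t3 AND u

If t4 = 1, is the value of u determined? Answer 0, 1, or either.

1

t4 = t3 AND u must be 1, so both t3 = 1 and u = 1.
t3 = w XOR t2 must be 1, so w and t2 differ.
Every assignment with t4 = 1 has u = 1; there are 8 such assignment(s).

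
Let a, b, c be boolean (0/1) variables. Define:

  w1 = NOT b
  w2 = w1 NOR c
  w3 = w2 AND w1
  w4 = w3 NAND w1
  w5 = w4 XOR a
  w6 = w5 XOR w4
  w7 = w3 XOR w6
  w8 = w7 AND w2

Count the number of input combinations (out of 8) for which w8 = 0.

7

w8 = w7 AND w2 must be 0, so at least one of w7, w2 is 0.
Enumerating the 8 input combinations, 7 give w8 = 0 and 1 give w8 = 1.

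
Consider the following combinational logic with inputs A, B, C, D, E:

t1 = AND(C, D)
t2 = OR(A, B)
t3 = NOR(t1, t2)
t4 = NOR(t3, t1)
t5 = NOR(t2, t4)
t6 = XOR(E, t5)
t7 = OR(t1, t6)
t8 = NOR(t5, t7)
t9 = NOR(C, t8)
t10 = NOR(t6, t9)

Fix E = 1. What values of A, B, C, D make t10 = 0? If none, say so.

A=0, B=0, C=0, D=1

t10 = NOR(t6, t9) must be 0, so at least one of t6, t9 is 1.
Check with E = 1 and A=0, B=0, C=0, D=1:
t1 = AND(C, D) = AND(0, 1) = 0
t2 = OR(A, B) = OR(0, 0) = 0
t3 = NOR(t1, t2) = NOR(0, 0) = 1
t4 = NOR(t3, t1) = NOR(1, 0) = 0
t5 = NOR(t2, t4) = NOR(0, 0) = 1
t6 = XOR(E, t5) = XOR(1, 1) = 0
t7 = OR(t1, t6) = OR(0, 0) = 0
t8 = NOR(t5, t7) = NOR(1, 0) = 0
t9 = NOR(C, t8) = NOR(0, 0) = 1
t10 = NOR(t6, t9) = NOR(0, 1) = 0
So t10 = 0.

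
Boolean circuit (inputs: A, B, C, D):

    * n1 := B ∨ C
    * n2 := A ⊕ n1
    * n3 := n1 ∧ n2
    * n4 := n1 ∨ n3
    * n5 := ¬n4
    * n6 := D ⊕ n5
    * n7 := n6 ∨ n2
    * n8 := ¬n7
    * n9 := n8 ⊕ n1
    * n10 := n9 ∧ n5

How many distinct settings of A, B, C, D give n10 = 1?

1

n10 = n9 ∧ n5 must be 1, so both n9 = 1 and n5 = 1.
n9 = n8 ⊕ n1 must be 1, so n8 and n1 differ.
n5 = ¬n4 must be 1, so n4 = 0.
Enumerating the 16 input combinations, 1 give n10 = 1 and 15 give n10 = 0.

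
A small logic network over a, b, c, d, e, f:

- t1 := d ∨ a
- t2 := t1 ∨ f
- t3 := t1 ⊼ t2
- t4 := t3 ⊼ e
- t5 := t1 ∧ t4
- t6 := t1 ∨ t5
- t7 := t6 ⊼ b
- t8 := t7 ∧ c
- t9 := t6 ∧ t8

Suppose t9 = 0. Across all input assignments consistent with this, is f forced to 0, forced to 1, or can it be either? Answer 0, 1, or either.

Both values of f occur among assignments with t9 = 0:
  f=0: a=0, b=0, c=0, d=0, e=0, f=0
  f=1: a=0, b=0, c=0, d=0, e=0, f=1

either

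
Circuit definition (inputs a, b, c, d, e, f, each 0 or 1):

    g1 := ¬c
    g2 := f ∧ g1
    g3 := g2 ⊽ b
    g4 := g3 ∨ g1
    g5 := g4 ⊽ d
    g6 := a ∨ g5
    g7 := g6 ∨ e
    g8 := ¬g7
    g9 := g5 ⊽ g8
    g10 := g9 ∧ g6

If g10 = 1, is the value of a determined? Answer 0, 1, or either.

1

g10 = g9 ∧ g6 must be 1, so both g9 = 1 and g6 = 1.
Every assignment with g10 = 1 has a = 1; there are 28 such assignment(s).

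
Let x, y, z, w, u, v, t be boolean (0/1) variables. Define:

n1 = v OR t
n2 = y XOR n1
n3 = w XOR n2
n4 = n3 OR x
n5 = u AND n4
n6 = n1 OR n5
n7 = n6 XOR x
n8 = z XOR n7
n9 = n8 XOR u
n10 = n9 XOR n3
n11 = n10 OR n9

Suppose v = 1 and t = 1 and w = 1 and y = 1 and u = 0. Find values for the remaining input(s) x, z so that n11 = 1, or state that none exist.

x=1, z=0

Check with v = 1 and t = 1 and w = 1 and y = 1 and u = 0 and x=1, z=0:
n1 = v OR t = 1 OR 1 = 1
n2 = y XOR n1 = 1 XOR 1 = 0
n3 = w XOR n2 = 1 XOR 0 = 1
n4 = n3 OR x = 1 OR 1 = 1
n5 = u AND n4 = 0 AND 1 = 0
n6 = n1 OR n5 = 1 OR 0 = 1
n7 = n6 XOR x = 1 XOR 1 = 0
n8 = z XOR n7 = 0 XOR 0 = 0
n9 = n8 XOR u = 0 XOR 0 = 0
n10 = n9 XOR n3 = 0 XOR 1 = 1
n11 = n10 OR n9 = 1 OR 0 = 1
So n11 = 1.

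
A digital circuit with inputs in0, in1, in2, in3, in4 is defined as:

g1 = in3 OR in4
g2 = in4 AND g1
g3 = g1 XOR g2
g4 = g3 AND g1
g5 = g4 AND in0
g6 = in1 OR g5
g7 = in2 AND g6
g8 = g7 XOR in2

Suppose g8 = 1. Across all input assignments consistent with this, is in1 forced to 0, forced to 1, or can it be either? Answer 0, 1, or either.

0

g8 = g7 XOR in2 must be 1, so g7 and in2 differ.
Every assignment with g8 = 1 has in1 = 0; there are 7 such assignment(s).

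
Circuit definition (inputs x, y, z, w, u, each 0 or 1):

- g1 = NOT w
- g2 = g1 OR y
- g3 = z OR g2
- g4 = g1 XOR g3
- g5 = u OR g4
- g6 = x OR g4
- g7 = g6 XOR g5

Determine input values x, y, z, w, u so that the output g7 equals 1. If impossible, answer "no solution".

Check with x=0, y=1, z=0, w=0, u=1:
g1 = NOT w = NOT 0 = 1
g2 = g1 OR y = 1 OR 1 = 1
g3 = z OR g2 = 0 OR 1 = 1
g4 = g1 XOR g3 = 1 XOR 1 = 0
g5 = u OR g4 = 1 OR 0 = 1
g6 = x OR g4 = 0 OR 0 = 0
g7 = g6 XOR g5 = 0 XOR 1 = 1
So g7 = 1 as required.

x=0, y=1, z=0, w=0, u=1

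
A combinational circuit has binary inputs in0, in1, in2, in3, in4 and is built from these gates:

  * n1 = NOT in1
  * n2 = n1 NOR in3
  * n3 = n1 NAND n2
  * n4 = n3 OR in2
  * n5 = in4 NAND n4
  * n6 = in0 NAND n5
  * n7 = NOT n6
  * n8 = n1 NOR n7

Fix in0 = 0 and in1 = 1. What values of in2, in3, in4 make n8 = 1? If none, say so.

in2=1 in3=0 in4=0

Check with in0 = 0 and in1 = 1 and in2=1, in3=0, in4=0:
n1 = NOT in1 = NOT 1 = 0
n2 = n1 NOR in3 = 0 NOR 0 = 1
n3 = n1 NAND n2 = 0 NAND 1 = 1
n4 = n3 OR in2 = 1 OR 1 = 1
n5 = in4 NAND n4 = 0 NAND 1 = 1
n6 = in0 NAND n5 = 0 NAND 1 = 1
n7 = NOT n6 = NOT 1 = 0
n8 = n1 NOR n7 = 0 NOR 0 = 1
So n8 = 1.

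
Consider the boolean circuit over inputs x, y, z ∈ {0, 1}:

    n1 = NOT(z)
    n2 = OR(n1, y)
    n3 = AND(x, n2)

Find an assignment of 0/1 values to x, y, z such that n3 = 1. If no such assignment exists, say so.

x=1, y=1, z=0

n3 = AND(x, n2) must be 1, so both x = 1 and n2 = 1.
Check with x=1, y=1, z=0:
n1 = NOT(z) = NOT 0 = 1
n2 = OR(n1, y) = OR(1, 1) = 1
n3 = AND(x, n2) = AND(1, 1) = 1
So n3 = 1 as required.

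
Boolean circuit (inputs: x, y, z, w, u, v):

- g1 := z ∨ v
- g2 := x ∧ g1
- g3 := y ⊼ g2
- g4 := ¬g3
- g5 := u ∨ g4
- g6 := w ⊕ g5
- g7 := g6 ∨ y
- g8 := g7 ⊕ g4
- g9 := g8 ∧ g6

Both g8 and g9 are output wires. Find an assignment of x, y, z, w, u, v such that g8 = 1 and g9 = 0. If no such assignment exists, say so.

x=0 y=1 z=0 w=0 u=0 v=0

Check with x=0 y=1 z=0 w=0 u=0 v=0:
g1 = z ∨ v = 0 ∨ 0 = 0
g2 = x ∧ g1 = 0 ∧ 0 = 0
g3 = y ⊼ g2 = 1 ⊼ 0 = 1
g4 = ¬g3 = ¬1 = 0
g5 = u ∨ g4 = 0 ∨ 0 = 0
g6 = w ⊕ g5 = 0 ⊕ 0 = 0
g7 = g6 ∨ y = 0 ∨ 1 = 1
g8 = g7 ⊕ g4 = 1 ⊕ 0 = 1
g9 = g8 ∧ g6 = 1 ∧ 0 = 0
So g8 = 1 and g9 = 0.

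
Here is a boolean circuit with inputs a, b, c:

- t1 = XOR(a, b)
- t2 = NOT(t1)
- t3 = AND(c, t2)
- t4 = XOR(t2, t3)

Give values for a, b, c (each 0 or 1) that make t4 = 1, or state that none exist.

a=1, b=1, c=0

t4 = XOR(t2, t3) must be 1, so t2 and t3 differ.
Check with a=1, b=1, c=0:
t1 = XOR(a, b) = XOR(1, 1) = 0
t2 = NOT(t1) = NOT 0 = 1
t3 = AND(c, t2) = AND(0, 1) = 0
t4 = XOR(t2, t3) = XOR(1, 0) = 1
So t4 = 1 as required.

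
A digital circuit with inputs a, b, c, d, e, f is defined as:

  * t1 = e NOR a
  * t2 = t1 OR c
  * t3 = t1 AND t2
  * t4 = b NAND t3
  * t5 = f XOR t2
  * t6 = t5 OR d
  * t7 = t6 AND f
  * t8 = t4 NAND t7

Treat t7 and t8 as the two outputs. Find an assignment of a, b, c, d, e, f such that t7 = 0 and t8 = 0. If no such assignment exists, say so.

no solution exists

Across all 64 input combinations, none give both t7 = 0 and t8 = 0.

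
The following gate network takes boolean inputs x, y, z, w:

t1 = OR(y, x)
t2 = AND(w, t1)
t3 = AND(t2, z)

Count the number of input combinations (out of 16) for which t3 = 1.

3

t3 = AND(t2, z) must be 1, so both t2 = 1 and z = 1.
t2 = AND(w, t1) must be 1, so both w = 1 and t1 = 1.
t1 = OR(y, x) must be 1, so at least one of y, x is 1.
Satisfying assignments:
  x=0, y=1, z=1, w=1
  x=1, y=0, z=1, w=1
  x=1, y=1, z=1, w=1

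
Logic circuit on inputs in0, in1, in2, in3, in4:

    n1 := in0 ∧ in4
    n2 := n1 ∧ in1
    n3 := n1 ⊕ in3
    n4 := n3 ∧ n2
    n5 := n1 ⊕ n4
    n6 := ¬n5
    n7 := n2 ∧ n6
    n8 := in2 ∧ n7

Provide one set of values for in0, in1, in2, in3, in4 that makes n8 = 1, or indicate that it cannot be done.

in0=1, in1=1, in2=1, in3=0, in4=1

n8 = in2 ∧ n7 must be 1, so both in2 = 1 and n7 = 1.
n7 = n2 ∧ n6 must be 1, so both n2 = 1 and n6 = 1.
Check with in0=1, in1=1, in2=1, in3=0, in4=1:
n1 = in0 ∧ in4 = 1 ∧ 1 = 1
n2 = n1 ∧ in1 = 1 ∧ 1 = 1
n3 = n1 ⊕ in3 = 1 ⊕ 0 = 1
n4 = n3 ∧ n2 = 1 ∧ 1 = 1
n5 = n1 ⊕ n4 = 1 ⊕ 1 = 0
n6 = ¬n5 = ¬0 = 1
n7 = n2 ∧ n6 = 1 ∧ 1 = 1
n8 = in2 ∧ n7 = 1 ∧ 1 = 1
So n8 = 1 as required.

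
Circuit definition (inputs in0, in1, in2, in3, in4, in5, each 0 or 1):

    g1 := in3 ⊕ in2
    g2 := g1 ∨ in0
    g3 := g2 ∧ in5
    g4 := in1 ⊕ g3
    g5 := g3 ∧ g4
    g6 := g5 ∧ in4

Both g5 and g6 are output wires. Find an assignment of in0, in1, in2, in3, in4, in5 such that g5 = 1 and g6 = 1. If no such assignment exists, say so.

in0=1 in1=0 in2=1 in3=1 in4=1 in5=1

Check with in0=1 in1=0 in2=1 in3=1 in4=1 in5=1:
g1 = in3 ⊕ in2 = 1 ⊕ 1 = 0
g2 = g1 ∨ in0 = 0 ∨ 1 = 1
g3 = g2 ∧ in5 = 1 ∧ 1 = 1
g4 = in1 ⊕ g3 = 0 ⊕ 1 = 1
g5 = g3 ∧ g4 = 1 ∧ 1 = 1
g6 = g5 ∧ in4 = 1 ∧ 1 = 1
So g5 = 1 and g6 = 1.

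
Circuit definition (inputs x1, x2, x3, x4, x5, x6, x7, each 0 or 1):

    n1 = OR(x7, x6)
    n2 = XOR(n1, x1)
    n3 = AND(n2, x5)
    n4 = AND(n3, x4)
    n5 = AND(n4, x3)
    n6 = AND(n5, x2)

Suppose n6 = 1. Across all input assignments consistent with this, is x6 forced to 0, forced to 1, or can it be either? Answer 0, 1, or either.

either

Both values of x6 occur among assignments with n6 = 1:
  x6=0: x1=0, x2=1, x3=1, x4=1, x5=1, x6=0, x7=1
  x6=1: x1=0, x2=1, x3=1, x4=1, x5=1, x6=1, x7=0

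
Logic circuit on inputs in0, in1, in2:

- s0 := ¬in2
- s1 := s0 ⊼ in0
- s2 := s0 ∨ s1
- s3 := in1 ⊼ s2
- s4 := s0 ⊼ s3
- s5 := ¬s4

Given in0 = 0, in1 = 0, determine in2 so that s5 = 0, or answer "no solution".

in2=1

Check with in0 = 0, in1 = 0 and in2=1:
s0 = ¬in2 = ¬1 = 0
s1 = s0 ⊼ in0 = 0 ⊼ 0 = 1
s2 = s0 ∨ s1 = 0 ∨ 1 = 1
s3 = in1 ⊼ s2 = 0 ⊼ 1 = 1
s4 = s0 ⊼ s3 = 0 ⊼ 1 = 1
s5 = ¬s4 = ¬1 = 0
So s5 = 0.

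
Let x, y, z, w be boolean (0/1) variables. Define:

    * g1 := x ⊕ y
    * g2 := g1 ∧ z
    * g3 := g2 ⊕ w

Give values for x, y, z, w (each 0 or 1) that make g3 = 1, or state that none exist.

g3 = g2 ⊕ w must be 1, so g2 and w differ.
Check with x=0 y=0 z=1 w=1:
g1 = x ⊕ y = 0 ⊕ 0 = 0
g2 = g1 ∧ z = 0 ∧ 1 = 0
g3 = g2 ⊕ w = 0 ⊕ 1 = 1
So g3 = 1 as required.

x=0 y=0 z=1 w=1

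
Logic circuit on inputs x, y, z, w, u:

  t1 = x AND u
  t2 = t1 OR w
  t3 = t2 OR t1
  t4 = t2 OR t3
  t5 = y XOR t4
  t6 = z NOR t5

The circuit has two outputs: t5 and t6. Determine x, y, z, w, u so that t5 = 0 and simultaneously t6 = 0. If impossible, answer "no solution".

Check with x=0 y=1 z=1 w=1 u=0:
t1 = x AND u = 0 AND 0 = 0
t2 = t1 OR w = 0 OR 1 = 1
t3 = t2 OR t1 = 1 OR 0 = 1
t4 = t2 OR t3 = 1 OR 1 = 1
t5 = y XOR t4 = 1 XOR 1 = 0
t6 = z NOR t5 = 1 NOR 0 = 0
So t5 = 0 and t6 = 0.

x=0 y=1 z=1 w=1 u=0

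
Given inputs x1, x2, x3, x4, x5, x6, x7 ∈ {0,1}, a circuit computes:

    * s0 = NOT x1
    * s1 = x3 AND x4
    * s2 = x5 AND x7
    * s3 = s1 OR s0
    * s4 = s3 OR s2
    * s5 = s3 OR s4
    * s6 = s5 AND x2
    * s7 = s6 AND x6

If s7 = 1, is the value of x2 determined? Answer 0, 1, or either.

1

s7 = s6 AND x6 must be 1, so both s6 = 1 and x6 = 1.
Every assignment with s7 = 1 has x2 = 1; there are 23 such assignment(s).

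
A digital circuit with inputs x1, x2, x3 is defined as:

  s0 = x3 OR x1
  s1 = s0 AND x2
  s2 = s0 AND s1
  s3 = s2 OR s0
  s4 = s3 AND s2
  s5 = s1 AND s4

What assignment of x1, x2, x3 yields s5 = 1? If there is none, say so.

Check with x1=0 x2=1 x3=1:
s0 = x3 OR x1 = 1 OR 0 = 1
s1 = s0 AND x2 = 1 AND 1 = 1
s2 = s0 AND s1 = 1 AND 1 = 1
s3 = s2 OR s0 = 1 OR 1 = 1
s4 = s3 AND s2 = 1 AND 1 = 1
s5 = s1 AND s4 = 1 AND 1 = 1
So s5 = 1 as required.

x1=0 x2=1 x3=1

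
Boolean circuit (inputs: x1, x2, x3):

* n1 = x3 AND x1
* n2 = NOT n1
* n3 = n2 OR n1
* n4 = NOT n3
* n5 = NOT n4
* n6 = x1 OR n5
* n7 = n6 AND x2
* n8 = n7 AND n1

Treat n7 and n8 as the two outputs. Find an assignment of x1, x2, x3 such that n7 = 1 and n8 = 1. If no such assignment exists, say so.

Check with x1=1 x2=1 x3=1:
n1 = x3 AND x1 = 1 AND 1 = 1
n2 = NOT n1 = NOT 1 = 0
n3 = n2 OR n1 = 0 OR 1 = 1
n4 = NOT n3 = NOT 1 = 0
n5 = NOT n4 = NOT 0 = 1
n6 = x1 OR n5 = 1 OR 1 = 1
n7 = n6 AND x2 = 1 AND 1 = 1
n8 = n7 AND n1 = 1 AND 1 = 1
So n7 = 1 and n8 = 1.

x1=1 x2=1 x3=1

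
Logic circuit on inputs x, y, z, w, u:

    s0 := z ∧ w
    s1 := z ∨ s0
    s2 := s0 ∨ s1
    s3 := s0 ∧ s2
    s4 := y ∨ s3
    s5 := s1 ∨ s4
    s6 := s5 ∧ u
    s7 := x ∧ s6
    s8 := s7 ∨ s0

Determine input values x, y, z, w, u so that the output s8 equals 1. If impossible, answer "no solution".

x=0, y=1, z=1, w=1, u=1

s8 = s7 ∨ s0 must be 1, so at least one of s7, s0 is 1.
Check with x=0, y=1, z=1, w=1, u=1:
s0 = z ∧ w = 1 ∧ 1 = 1
s1 = z ∨ s0 = 1 ∨ 1 = 1
s2 = s0 ∨ s1 = 1 ∨ 1 = 1
s3 = s0 ∧ s2 = 1 ∧ 1 = 1
s4 = y ∨ s3 = 1 ∨ 1 = 1
s5 = s1 ∨ s4 = 1 ∨ 1 = 1
s6 = s5 ∧ u = 1 ∧ 1 = 1
s7 = x ∧ s6 = 0 ∧ 1 = 0
s8 = s7 ∨ s0 = 0 ∨ 1 = 1
So s8 = 1 as required.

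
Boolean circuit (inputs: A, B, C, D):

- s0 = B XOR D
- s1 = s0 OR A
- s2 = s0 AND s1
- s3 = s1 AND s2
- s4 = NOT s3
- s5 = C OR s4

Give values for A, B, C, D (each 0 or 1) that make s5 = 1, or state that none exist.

A=0, B=0, C=1, D=0

s5 = C OR s4 must be 1, so at least one of C, s4 is 1.
Check with A=0, B=0, C=1, D=0:
s0 = B XOR D = 0 XOR 0 = 0
s1 = s0 OR A = 0 OR 0 = 0
s2 = s0 AND s1 = 0 AND 0 = 0
s3 = s1 AND s2 = 0 AND 0 = 0
s4 = NOT s3 = NOT 0 = 1
s5 = C OR s4 = 1 OR 1 = 1
So s5 = 1 as required.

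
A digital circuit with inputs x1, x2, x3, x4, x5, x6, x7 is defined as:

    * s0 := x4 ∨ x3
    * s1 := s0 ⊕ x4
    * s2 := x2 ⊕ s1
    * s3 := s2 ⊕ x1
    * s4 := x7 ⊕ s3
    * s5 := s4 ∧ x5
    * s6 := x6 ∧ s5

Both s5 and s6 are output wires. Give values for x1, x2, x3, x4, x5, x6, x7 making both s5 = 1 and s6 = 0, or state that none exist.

x1=0, x2=0, x3=0, x4=1, x5=1, x6=0, x7=1

Check with x1=0, x2=0, x3=0, x4=1, x5=1, x6=0, x7=1:
s0 = x4 ∨ x3 = 1 ∨ 0 = 1
s1 = s0 ⊕ x4 = 1 ⊕ 1 = 0
s2 = x2 ⊕ s1 = 0 ⊕ 0 = 0
s3 = s2 ⊕ x1 = 0 ⊕ 0 = 0
s4 = x7 ⊕ s3 = 1 ⊕ 0 = 1
s5 = s4 ∧ x5 = 1 ∧ 1 = 1
s6 = x6 ∧ s5 = 0 ∧ 1 = 0
So s5 = 1 and s6 = 0.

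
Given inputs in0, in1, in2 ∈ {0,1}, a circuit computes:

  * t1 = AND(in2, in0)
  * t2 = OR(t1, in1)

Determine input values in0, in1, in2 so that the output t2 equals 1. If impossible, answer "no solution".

t2 = OR(t1, in1) must be 1, so at least one of t1, in1 is 1.
Check with in0=1, in1=1, in2=1:
t1 = AND(in2, in0) = AND(1, 1) = 1
t2 = OR(t1, in1) = OR(1, 1) = 1
So t2 = 1 as required.

in0=1, in1=1, in2=1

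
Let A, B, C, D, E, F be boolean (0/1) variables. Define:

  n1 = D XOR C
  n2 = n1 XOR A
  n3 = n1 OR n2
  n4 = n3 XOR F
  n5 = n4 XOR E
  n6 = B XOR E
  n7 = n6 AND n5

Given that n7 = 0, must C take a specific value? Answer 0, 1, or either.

either

Both values of C occur among assignments with n7 = 0:
  C=0: A=0, B=0, C=0, D=0, E=0, F=0
  C=1: A=0, B=0, C=1, D=0, E=0, F=0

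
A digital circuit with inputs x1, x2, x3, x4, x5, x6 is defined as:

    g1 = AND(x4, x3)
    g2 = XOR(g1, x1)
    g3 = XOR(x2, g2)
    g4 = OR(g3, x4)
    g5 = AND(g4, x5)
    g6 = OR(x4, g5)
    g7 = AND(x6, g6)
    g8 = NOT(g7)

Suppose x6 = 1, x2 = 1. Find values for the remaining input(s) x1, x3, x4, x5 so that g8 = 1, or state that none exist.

x1=1, x3=1, x4=0, x5=1

g8 = NOT(g7) must be 1, so g7 = 0.
g7 = AND(x6, g6) must be 0, so at least one of x6, g6 is 0.
Check with x6 = 1, x2 = 1 and x1=1, x3=1, x4=0, x5=1:
g1 = AND(x4, x3) = AND(0, 1) = 0
g2 = XOR(g1, x1) = XOR(0, 1) = 1
g3 = XOR(x2, g2) = XOR(1, 1) = 0
g4 = OR(g3, x4) = OR(0, 0) = 0
g5 = AND(g4, x5) = AND(0, 1) = 0
g6 = OR(x4, g5) = OR(0, 0) = 0
g7 = AND(x6, g6) = AND(1, 0) = 0
g8 = NOT(g7) = NOT 0 = 1
So g8 = 1.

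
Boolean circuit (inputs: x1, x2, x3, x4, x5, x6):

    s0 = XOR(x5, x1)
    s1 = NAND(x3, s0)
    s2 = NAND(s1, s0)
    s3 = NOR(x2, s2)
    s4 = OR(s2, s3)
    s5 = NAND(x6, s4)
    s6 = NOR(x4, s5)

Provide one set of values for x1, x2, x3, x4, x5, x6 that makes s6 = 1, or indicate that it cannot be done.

s6 = NOR(x4, s5) must be 1, so both x4 = 0 and s5 = 0.
Check with x1=1, x2=1, x3=1, x4=0, x5=1, x6=1:
s0 = XOR(x5, x1) = XOR(1, 1) = 0
s1 = NAND(x3, s0) = NAND(1, 0) = 1
s2 = NAND(s1, s0) = NAND(1, 0) = 1
s3 = NOR(x2, s2) = NOR(1, 1) = 0
s4 = OR(s2, s3) = OR(1, 0) = 1
s5 = NAND(x6, s4) = NAND(1, 1) = 0
s6 = NOR(x4, s5) = NOR(0, 0) = 1
So s6 = 1 as required.

x1=1, x2=1, x3=1, x4=0, x5=1, x6=1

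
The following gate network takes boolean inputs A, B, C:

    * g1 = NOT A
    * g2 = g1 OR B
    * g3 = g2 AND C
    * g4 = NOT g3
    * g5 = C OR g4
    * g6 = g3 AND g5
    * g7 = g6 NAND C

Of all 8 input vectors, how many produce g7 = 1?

5

g7 = g6 NAND C must be 1, so at least one of g6, C is 0.
Enumerating the 8 input combinations, 5 give g7 = 1 and 3 give g7 = 0.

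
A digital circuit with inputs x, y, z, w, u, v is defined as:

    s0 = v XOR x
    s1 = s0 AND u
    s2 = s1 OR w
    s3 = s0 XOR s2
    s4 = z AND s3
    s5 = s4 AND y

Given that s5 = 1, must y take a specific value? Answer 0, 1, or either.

1

s5 = s4 AND y must be 1, so both s4 = 1 and y = 1.
Every assignment with s5 = 1 has y = 1; there are 6 such assignment(s).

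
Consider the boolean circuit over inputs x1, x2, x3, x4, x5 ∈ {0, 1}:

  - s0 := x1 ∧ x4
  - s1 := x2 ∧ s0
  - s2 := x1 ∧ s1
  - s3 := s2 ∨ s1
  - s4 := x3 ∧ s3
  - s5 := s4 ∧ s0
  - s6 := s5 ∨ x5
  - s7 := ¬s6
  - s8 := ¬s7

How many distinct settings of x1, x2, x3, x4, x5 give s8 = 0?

15

s8 = ¬s7 must be 0, so s7 = 1.
s7 = ¬s6 must be 1, so s6 = 0.
Enumerating the 32 input combinations, 15 give s8 = 0 and 17 give s8 = 1.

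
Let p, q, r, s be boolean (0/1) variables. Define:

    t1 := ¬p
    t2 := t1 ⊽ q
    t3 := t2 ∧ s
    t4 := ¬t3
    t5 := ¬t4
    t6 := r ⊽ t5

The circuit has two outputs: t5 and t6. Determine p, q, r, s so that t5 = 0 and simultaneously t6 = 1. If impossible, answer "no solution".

Check with p=1, q=0, r=0, s=0:
t1 = ¬p = ¬1 = 0
t2 = t1 ⊽ q = 0 ⊽ 0 = 1
t3 = t2 ∧ s = 1 ∧ 0 = 0
t4 = ¬t3 = ¬0 = 1
t5 = ¬t4 = ¬1 = 0
t6 = r ⊽ t5 = 0 ⊽ 0 = 1
So t5 = 0 and t6 = 1.

p=1, q=0, r=0, s=0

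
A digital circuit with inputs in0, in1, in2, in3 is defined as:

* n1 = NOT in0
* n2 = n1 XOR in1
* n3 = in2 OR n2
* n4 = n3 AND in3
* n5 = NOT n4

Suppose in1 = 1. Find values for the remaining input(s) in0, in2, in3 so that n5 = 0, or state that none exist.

in0=1, in2=0, in3=1

n5 = NOT n4 must be 0, so n4 = 1.
n4 = n3 AND in3 must be 1, so both n3 = 1 and in3 = 1.
Check with in1 = 1 and in0=1, in2=0, in3=1:
n1 = NOT in0 = NOT 1 = 0
n2 = n1 XOR in1 = 0 XOR 1 = 1
n3 = in2 OR n2 = 0 OR 1 = 1
n4 = n3 AND in3 = 1 AND 1 = 1
n5 = NOT n4 = NOT 1 = 0
So n5 = 0.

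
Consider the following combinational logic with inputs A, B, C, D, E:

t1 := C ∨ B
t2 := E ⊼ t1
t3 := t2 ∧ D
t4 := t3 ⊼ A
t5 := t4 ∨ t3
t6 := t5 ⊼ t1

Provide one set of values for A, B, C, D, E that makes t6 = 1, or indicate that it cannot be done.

A=0 B=0 C=0 D=1 E=1

Check with A=0 B=0 C=0 D=1 E=1:
t1 = C ∨ B = 0 ∨ 0 = 0
t2 = E ⊼ t1 = 1 ⊼ 0 = 1
t3 = t2 ∧ D = 1 ∧ 1 = 1
t4 = t3 ⊼ A = 1 ⊼ 0 = 1
t5 = t4 ∨ t3 = 1 ∨ 1 = 1
t6 = t5 ⊼ t1 = 1 ⊼ 0 = 1
So t6 = 1 as required.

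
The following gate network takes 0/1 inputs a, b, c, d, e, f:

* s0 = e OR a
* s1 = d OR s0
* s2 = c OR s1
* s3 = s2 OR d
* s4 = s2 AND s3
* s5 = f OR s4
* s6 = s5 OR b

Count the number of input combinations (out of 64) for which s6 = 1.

63

s6 = s5 OR b must be 1, so at least one of s5, b is 1.
Enumerating the 64 input combinations, 63 give s6 = 1 and 1 give s6 = 0.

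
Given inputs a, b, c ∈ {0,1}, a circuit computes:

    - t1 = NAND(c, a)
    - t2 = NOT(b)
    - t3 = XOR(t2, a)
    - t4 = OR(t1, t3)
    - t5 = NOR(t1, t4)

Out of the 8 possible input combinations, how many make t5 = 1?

1

t5 = NOR(t1, t4) must be 1, so both t1 = 0 and t4 = 0.
t1 = NAND(c, a) must be 0, so both c = 1 and a = 1.
Enumerating the 8 input combinations, 1 give t5 = 1 and 7 give t5 = 0.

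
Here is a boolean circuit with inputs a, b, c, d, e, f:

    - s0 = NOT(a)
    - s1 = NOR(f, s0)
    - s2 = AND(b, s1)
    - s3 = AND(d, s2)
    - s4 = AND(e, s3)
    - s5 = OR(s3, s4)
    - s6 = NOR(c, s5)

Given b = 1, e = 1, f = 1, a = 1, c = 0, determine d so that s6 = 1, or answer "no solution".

s6 = NOR(c, s5) must be 1, so both c = 0 and s5 = 0.
Check with b = 1, e = 1, f = 1, a = 1, c = 0 and d=0:
s0 = NOT(a) = NOT 1 = 0
s1 = NOR(f, s0) = NOR(1, 0) = 0
s2 = AND(b, s1) = AND(1, 0) = 0
s3 = AND(d, s2) = AND(0, 0) = 0
s4 = AND(e, s3) = AND(1, 0) = 0
s5 = OR(s3, s4) = OR(0, 0) = 0
s6 = NOR(c, s5) = NOR(0, 0) = 1
So s6 = 1.

d=0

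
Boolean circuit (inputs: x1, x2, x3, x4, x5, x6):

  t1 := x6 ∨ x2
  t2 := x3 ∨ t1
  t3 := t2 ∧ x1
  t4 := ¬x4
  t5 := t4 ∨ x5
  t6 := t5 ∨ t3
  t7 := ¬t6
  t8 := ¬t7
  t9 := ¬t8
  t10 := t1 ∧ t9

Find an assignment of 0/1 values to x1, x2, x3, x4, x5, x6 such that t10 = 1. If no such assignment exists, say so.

t10 = t1 ∧ t9 must be 1, so both t1 = 1 and t9 = 1.
Check with x1=0, x2=1, x3=1, x4=1, x5=0, x6=0:
t1 = x6 ∨ x2 = 0 ∨ 1 = 1
t2 = x3 ∨ t1 = 1 ∨ 1 = 1
t3 = t2 ∧ x1 = 1 ∧ 0 = 0
t4 = ¬x4 = ¬1 = 0
t5 = t4 ∨ x5 = 0 ∨ 0 = 0
t6 = t5 ∨ t3 = 0 ∨ 0 = 0
t7 = ¬t6 = ¬0 = 1
t8 = ¬t7 = ¬1 = 0
t9 = ¬t8 = ¬0 = 1
t10 = t1 ∧ t9 = 1 ∧ 1 = 1
So t10 = 1 as required.

x1=0, x2=1, x3=1, x4=1, x5=0, x6=0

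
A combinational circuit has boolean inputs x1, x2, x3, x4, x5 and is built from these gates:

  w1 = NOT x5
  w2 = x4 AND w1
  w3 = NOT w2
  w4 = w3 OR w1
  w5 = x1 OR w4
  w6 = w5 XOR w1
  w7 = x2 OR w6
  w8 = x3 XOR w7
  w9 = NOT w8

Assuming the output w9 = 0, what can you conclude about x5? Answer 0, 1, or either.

Both values of x5 occur among assignments with w9 = 0:
  x5=0: x1=0, x2=0, x3=1, x4=0, x5=0
  x5=1: x1=0, x2=0, x3=0, x4=0, x5=1

either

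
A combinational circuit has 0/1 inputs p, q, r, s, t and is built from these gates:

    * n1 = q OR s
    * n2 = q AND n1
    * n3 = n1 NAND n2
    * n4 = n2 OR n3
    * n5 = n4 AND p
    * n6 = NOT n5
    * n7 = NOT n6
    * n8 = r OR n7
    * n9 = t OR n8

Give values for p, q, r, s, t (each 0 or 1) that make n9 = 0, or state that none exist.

p=0, q=1, r=0, s=1, t=0

n9 = t OR n8 must be 0, so both t = 0 and n8 = 0.
n8 = r OR n7 must be 0, so both r = 0 and n7 = 0.
Check with p=0, q=1, r=0, s=1, t=0:
n1 = q OR s = 1 OR 1 = 1
n2 = q AND n1 = 1 AND 1 = 1
n3 = n1 NAND n2 = 1 NAND 1 = 0
n4 = n2 OR n3 = 1 OR 0 = 1
n5 = n4 AND p = 1 AND 0 = 0
n6 = NOT n5 = NOT 0 = 1
n7 = NOT n6 = NOT 1 = 0
n8 = r OR n7 = 0 OR 0 = 0
n9 = t OR n8 = 0 OR 0 = 0
So n9 = 0 as required.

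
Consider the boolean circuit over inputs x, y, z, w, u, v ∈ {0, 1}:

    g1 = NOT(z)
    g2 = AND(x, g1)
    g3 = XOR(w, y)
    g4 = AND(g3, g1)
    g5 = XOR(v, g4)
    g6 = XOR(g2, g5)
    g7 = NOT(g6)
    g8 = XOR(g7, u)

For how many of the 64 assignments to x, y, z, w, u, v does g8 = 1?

32

g8 = XOR(g7, u) must be 1, so g7 and u differ.
Enumerating the 64 input combinations, 32 give g8 = 1 and 32 give g8 = 0.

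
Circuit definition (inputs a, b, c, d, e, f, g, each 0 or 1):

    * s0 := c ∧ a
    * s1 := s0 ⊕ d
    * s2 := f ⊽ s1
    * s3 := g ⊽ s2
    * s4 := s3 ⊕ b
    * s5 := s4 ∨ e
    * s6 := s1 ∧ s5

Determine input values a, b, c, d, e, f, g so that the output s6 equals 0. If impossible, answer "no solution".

a=1 b=0 c=1 d=1 e=0 f=1 g=0

s6 = s1 ∧ s5 must be 0, so at least one of s1, s5 is 0.
Check with a=1 b=0 c=1 d=1 e=0 f=1 g=0:
s0 = c ∧ a = 1 ∧ 1 = 1
s1 = s0 ⊕ d = 1 ⊕ 1 = 0
s2 = f ⊽ s1 = 1 ⊽ 0 = 0
s3 = g ⊽ s2 = 0 ⊽ 0 = 1
s4 = s3 ⊕ b = 1 ⊕ 0 = 1
s5 = s4 ∨ e = 1 ∨ 0 = 1
s6 = s1 ∧ s5 = 0 ∧ 1 = 0
So s6 = 0 as required.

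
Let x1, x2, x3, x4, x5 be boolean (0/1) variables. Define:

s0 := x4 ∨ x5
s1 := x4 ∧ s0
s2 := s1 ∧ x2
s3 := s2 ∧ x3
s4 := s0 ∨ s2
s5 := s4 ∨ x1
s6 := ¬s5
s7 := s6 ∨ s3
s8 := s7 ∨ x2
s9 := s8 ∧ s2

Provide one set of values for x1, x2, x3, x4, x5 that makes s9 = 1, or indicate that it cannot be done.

s9 = s8 ∧ s2 must be 1, so both s8 = 1 and s2 = 1.
s8 = s7 ∨ x2 must be 1, so at least one of s7, x2 is 1.
Check with x1=0, x2=1, x3=0, x4=1, x5=1:
s0 = x4 ∨ x5 = 1 ∨ 1 = 1
s1 = x4 ∧ s0 = 1 ∧ 1 = 1
s2 = s1 ∧ x2 = 1 ∧ 1 = 1
s3 = s2 ∧ x3 = 1 ∧ 0 = 0
s4 = s0 ∨ s2 = 1 ∨ 1 = 1
s5 = s4 ∨ x1 = 1 ∨ 0 = 1
s6 = ¬s5 = ¬1 = 0
s7 = s6 ∨ s3 = 0 ∨ 0 = 0
s8 = s7 ∨ x2 = 0 ∨ 1 = 1
s9 = s8 ∧ s2 = 1 ∧ 1 = 1
So s9 = 1 as required.

x1=0, x2=1, x3=0, x4=1, x5=1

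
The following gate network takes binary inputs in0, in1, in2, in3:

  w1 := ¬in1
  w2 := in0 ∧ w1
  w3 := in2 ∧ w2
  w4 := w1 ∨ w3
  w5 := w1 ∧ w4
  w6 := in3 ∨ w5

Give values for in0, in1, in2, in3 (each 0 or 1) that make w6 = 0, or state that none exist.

w6 = in3 ∨ w5 must be 0, so both in3 = 0 and w5 = 0.
w5 = w1 ∧ w4 must be 0, so at least one of w1, w4 is 0.
Check with in0=1, in1=1, in2=0, in3=0:
w1 = ¬in1 = ¬1 = 0
w2 = in0 ∧ w1 = 1 ∧ 0 = 0
w3 = in2 ∧ w2 = 0 ∧ 0 = 0
w4 = w1 ∨ w3 = 0 ∨ 0 = 0
w5 = w1 ∧ w4 = 0 ∧ 0 = 0
w6 = in3 ∨ w5 = 0 ∨ 0 = 0
So w6 = 0 as required.

in0=1, in1=1, in2=0, in3=0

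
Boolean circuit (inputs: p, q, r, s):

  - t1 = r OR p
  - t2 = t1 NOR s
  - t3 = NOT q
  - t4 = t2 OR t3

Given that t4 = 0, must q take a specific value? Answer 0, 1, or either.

t4 = t2 OR t3 must be 0, so both t2 = 0 and t3 = 0.
t2 = t1 NOR s must be 0, so at least one of t1, s is 1.
t3 = NOT q must be 0, so q = 1.
Every assignment with t4 = 0 has q = 1; there are 7 such assignment(s).

1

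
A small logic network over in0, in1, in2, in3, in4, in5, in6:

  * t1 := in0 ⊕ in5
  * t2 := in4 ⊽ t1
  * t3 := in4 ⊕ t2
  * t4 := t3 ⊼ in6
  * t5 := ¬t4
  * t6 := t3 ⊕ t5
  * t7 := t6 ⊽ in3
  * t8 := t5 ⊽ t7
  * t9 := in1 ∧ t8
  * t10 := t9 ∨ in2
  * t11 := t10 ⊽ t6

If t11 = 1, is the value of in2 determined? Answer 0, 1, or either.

0

t11 = t10 ⊽ t6 must be 1, so both t10 = 0 and t6 = 0.
Every assignment with t11 = 1 has in2 = 0; there are 36 such assignment(s).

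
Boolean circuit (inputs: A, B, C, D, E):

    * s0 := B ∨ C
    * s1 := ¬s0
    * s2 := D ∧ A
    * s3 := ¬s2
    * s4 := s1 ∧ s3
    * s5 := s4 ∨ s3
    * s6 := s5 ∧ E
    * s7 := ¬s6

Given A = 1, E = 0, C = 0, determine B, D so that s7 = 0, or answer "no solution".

no solution exists

With A = 1, E = 0, C = 0 fixed, none of the 4 settings of B, D give s7 = 0.
For example, with B=1, D=0:
s0 = B ∨ C = 1 ∨ 0 = 1
s1 = ¬s0 = ¬1 = 0
s2 = D ∧ A = 0 ∧ 1 = 0
s3 = ¬s2 = ¬0 = 1
s4 = s1 ∧ s3 = 0 ∧ 1 = 0
s5 = s4 ∨ s3 = 0 ∨ 1 = 1
s6 = s5 ∧ E = 1 ∧ 0 = 0
s7 = ¬s6 = ¬0 = 1
giving s7 = 1 ≠ 0.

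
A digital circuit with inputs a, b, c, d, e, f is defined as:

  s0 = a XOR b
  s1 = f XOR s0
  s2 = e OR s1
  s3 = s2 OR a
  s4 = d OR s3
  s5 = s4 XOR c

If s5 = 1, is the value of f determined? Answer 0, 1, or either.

Both values of f occur among assignments with s5 = 1:
  f=0: a=0, b=0, c=0, d=0, e=1, f=0
  f=1: a=0, b=0, c=0, d=0, e=0, f=1

either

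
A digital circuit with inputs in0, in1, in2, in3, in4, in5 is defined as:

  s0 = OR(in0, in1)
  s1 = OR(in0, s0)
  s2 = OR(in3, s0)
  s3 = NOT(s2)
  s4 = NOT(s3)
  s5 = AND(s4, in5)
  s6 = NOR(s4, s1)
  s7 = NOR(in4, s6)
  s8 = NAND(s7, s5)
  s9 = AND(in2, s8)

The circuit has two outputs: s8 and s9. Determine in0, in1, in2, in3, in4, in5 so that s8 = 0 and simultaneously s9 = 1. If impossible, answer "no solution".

Across all 64 input combinations, none give both s8 = 0 and s9 = 1.

no solution exists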